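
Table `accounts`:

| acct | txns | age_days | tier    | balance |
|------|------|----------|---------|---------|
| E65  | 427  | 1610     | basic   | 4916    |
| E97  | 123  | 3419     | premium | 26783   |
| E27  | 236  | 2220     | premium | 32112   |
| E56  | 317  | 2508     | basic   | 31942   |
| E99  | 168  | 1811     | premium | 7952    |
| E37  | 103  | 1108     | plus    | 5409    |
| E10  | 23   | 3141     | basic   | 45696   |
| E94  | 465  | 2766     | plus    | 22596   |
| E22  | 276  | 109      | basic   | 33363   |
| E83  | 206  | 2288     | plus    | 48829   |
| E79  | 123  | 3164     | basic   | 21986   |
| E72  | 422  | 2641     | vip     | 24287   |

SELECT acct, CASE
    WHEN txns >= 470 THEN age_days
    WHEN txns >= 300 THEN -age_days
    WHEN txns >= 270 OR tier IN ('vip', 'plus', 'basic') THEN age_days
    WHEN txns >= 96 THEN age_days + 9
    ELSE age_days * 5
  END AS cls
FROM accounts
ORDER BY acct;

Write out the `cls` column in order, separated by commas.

3141, 109, 2229, 1108, -2508, -1610, -2641, 3164, 2288, -2766, 3428, 1820

acct=E10: txns >= 270 OR tier IN ('vip', 'plus', 'basic') → 3141
acct=E22: txns >= 270 OR tier IN ('vip', 'plus', 'basic') → 109
acct=E27: txns >= 96 → 2229
acct=E37: txns >= 270 OR tier IN ('vip', 'plus', 'basic') → 1108
acct=E56: txns >= 300 → -2508
acct=E65: txns >= 300 → -1610
acct=E72: txns >= 300 → -2641
acct=E79: txns >= 270 OR tier IN ('vip', 'plus', 'basic') → 3164
acct=E83: txns >= 270 OR tier IN ('vip', 'plus', 'basic') → 2288
acct=E94: txns >= 300 → -2766
acct=E97: txns >= 96 → 3428
acct=E99: txns >= 96 → 1820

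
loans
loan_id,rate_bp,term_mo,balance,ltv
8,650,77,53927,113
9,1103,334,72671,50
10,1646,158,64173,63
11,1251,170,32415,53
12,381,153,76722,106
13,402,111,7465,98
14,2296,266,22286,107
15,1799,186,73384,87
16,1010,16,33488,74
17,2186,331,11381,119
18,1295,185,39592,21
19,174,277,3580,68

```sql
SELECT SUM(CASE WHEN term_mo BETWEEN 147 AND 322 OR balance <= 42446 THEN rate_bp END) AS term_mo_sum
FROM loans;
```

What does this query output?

loan_id=8: ✗
loan_id=9: ✗
loan_id=10: ✓ → 1646
loan_id=11: ✓ → 1251
loan_id=12: ✓ → 381
loan_id=13: ✓ → 402
loan_id=14: ✓ → 2296
loan_id=15: ✓ → 1799
loan_id=16: ✓ → 1010
loan_id=17: ✓ → 2186
loan_id=18: ✓ → 1295
loan_id=19: ✓ → 174
term_mo_sum = 1646 + 1251 + 381 + 402 + 2296 + 1799 + 1010 + 2186 + 1295 + 174 = 12440

12440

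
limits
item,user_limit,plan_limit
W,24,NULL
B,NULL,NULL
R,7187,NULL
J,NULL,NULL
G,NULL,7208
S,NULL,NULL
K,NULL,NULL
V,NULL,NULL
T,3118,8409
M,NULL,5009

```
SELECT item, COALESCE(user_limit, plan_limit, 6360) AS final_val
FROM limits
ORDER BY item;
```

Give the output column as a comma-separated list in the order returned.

6360, 7208, 6360, 6360, 5009, 7187, 6360, 3118, 6360, 24

item=B: user_limit=NULL, plan_limit=NULL, → literal 6360 → 6360
item=G: user_limit=NULL, plan_limit=7208 → 7208
item=J: user_limit=NULL, plan_limit=NULL, → literal 6360 → 6360
item=K: user_limit=NULL, plan_limit=NULL, → literal 6360 → 6360
item=M: user_limit=NULL, plan_limit=5009 → 5009
item=R: user_limit=7187 → 7187
item=S: user_limit=NULL, plan_limit=NULL, → literal 6360 → 6360
item=T: user_limit=3118 → 3118
item=V: user_limit=NULL, plan_limit=NULL, → literal 6360 → 6360
item=W: user_limit=24 → 24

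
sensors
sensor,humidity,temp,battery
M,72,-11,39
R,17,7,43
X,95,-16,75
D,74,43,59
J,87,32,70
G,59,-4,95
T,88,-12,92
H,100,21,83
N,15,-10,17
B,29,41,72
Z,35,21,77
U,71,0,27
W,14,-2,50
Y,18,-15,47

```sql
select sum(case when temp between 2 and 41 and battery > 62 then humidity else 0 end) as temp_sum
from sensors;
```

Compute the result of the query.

251

sensor=M: ✗
sensor=R: ✗
sensor=X: ✗
sensor=D: ✗
sensor=J: ✓ → 87
sensor=G: ✗
sensor=T: ✗
sensor=H: ✓ → 100
sensor=N: ✗
sensor=B: ✓ → 29
sensor=Z: ✓ → 35
sensor=U: ✗
sensor=W: ✗
sensor=Y: ✗
temp_sum = 87 + 100 + 29 + 35 = 251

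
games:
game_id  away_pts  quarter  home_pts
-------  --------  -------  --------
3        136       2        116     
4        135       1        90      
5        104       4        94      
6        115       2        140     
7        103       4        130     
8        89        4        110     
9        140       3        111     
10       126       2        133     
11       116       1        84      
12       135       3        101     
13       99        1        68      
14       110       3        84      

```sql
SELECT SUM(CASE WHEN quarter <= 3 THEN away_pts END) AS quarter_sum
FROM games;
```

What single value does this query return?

game_id=3: ✓ → 136
game_id=4: ✓ → 135
game_id=5: ✗
game_id=6: ✓ → 115
game_id=7: ✗
game_id=8: ✗
game_id=9: ✓ → 140
game_id=10: ✓ → 126
game_id=11: ✓ → 116
game_id=12: ✓ → 135
game_id=13: ✓ → 99
game_id=14: ✓ → 110
quarter_sum = 136 + 135 + 115 + 140 + 126 + 116 + 135 + 99 + 110 = 1112

1112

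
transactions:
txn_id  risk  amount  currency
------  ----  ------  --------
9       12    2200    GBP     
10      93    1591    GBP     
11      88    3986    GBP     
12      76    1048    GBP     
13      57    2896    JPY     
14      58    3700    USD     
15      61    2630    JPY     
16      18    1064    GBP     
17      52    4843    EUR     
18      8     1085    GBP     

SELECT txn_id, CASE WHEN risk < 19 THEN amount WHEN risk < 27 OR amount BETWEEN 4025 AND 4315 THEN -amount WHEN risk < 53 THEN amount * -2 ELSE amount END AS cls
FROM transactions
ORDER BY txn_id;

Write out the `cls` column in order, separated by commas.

txn_id=9: risk < 19 → 2200
txn_id=10: ELSE → 1591
txn_id=11: ELSE → 3986
txn_id=12: ELSE → 1048
txn_id=13: ELSE → 2896
txn_id=14: ELSE → 3700
txn_id=15: ELSE → 2630
txn_id=16: risk < 19 → 1064
txn_id=17: risk < 53 → -9686
txn_id=18: risk < 19 → 1085

2200, 1591, 3986, 1048, 2896, 3700, 2630, 1064, -9686, 1085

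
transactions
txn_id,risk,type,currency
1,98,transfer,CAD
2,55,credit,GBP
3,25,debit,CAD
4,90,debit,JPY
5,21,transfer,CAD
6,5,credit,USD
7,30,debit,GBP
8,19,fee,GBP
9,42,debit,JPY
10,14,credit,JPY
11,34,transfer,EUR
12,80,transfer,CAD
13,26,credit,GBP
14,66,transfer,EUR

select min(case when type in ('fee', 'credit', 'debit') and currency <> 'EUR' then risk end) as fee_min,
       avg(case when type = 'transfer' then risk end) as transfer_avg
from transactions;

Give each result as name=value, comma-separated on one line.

[fee_min: type in ('fee', 'credit', 'debit') and currency <> 'EUR']
txn_id=1: ✗
txn_id=2: ✓ → 55
txn_id=3: ✓ → 25
txn_id=4: ✓ → 90
txn_id=5: ✗
txn_id=6: ✓ → 5
txn_id=7: ✓ → 30
txn_id=8: ✓ → 19
txn_id=9: ✓ → 42
txn_id=10: ✓ → 14
txn_id=11: ✗
txn_id=12: ✗
txn_id=13: ✓ → 26
txn_id=14: ✗
fee_min = MIN(55, 25, 90, 5, 30, 19, 42, 14, 26) = 5
—
[transfer_avg: type = 'transfer']
txn_id=1: ✓ → 98
txn_id=2: ✗
txn_id=3: ✗
txn_id=4: ✗
txn_id=5: ✓ → 21
txn_id=6: ✗
txn_id=7: ✗
txn_id=8: ✗
txn_id=9: ✗
txn_id=10: ✗
txn_id=11: ✓ → 34
txn_id=12: ✓ → 80
txn_id=13: ✗
txn_id=14: ✓ → 66
transfer_avg = (98 + 21 + 34 + 80 + 66) / 5 = 59.8

fee_min=5, transfer_avg=59.8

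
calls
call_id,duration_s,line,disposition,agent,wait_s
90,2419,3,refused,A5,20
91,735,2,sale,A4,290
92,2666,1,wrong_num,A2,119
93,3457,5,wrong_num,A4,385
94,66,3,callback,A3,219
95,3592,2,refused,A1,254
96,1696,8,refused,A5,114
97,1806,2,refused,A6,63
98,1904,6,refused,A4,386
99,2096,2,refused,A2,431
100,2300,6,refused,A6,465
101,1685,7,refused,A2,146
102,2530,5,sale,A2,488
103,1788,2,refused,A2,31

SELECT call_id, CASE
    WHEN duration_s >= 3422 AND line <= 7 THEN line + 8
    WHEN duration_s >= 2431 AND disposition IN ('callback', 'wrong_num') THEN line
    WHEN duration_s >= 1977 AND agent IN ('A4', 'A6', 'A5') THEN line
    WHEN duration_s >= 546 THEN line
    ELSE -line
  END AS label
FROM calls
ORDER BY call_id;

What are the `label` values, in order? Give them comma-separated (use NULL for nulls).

call_id=90: duration_s >= 1977 AND agent IN ('A4', 'A6', 'A5') → 3
call_id=91: duration_s >= 546 → 2
call_id=92: duration_s >= 2431 AND disposition IN ('callback', 'wrong_num') → 1
call_id=93: duration_s >= 3422 AND line <= 7 → 13
call_id=94: ELSE → -3
call_id=95: duration_s >= 3422 AND line <= 7 → 10
call_id=96: duration_s >= 546 → 8
call_id=97: duration_s >= 546 → 2
call_id=98: duration_s >= 546 → 6
call_id=99: duration_s >= 546 → 2
call_id=100: duration_s >= 1977 AND agent IN ('A4', 'A6', 'A5') → 6
call_id=101: duration_s >= 546 → 7
call_id=102: duration_s >= 546 → 5
call_id=103: duration_s >= 546 → 2

3, 2, 1, 13, -3, 10, 8, 2, 6, 2, 6, 7, 5, 2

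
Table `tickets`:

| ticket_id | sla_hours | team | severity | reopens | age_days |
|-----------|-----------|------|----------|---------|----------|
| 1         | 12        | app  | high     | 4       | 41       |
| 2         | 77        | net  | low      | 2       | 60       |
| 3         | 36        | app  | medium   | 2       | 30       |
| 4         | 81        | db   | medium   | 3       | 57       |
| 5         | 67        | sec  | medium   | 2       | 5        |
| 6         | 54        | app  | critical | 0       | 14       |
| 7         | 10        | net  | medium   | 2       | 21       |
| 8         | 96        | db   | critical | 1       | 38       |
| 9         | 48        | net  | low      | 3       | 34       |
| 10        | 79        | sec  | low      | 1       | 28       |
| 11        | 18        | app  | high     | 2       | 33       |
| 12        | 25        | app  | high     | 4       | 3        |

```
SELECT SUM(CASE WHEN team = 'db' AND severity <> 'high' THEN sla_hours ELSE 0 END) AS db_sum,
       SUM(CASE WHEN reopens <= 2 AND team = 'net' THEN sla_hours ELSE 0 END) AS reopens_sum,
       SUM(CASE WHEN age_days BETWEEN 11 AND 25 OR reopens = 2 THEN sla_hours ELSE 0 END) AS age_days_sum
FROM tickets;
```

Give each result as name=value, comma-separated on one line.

db_sum=177, reopens_sum=87, age_days_sum=262

[db_sum: team = 'db' AND severity <> 'high']
ticket_id=1: ✗
ticket_id=2: ✗
ticket_id=3: ✗
ticket_id=4: ✓ → 81
ticket_id=5: ✗
ticket_id=6: ✗
ticket_id=7: ✗
ticket_id=8: ✓ → 96
ticket_id=9: ✗
ticket_id=10: ✗
ticket_id=11: ✗
ticket_id=12: ✗
db_sum = 81 + 96 = 177
—
[reopens_sum: reopens <= 2 AND team = 'net']
ticket_id=1: ✗
ticket_id=2: ✓ → 77
ticket_id=3: ✗
ticket_id=4: ✗
ticket_id=5: ✗
ticket_id=6: ✗
ticket_id=7: ✓ → 10
ticket_id=8: ✗
ticket_id=9: ✗
ticket_id=10: ✗
ticket_id=11: ✗
ticket_id=12: ✗
reopens_sum = 77 + 10 = 87
—
[age_days_sum: age_days BETWEEN 11 AND 25 OR reopens = 2]
ticket_id=1: ✗
ticket_id=2: ✓ → 77
ticket_id=3: ✓ → 36
ticket_id=4: ✗
ticket_id=5: ✓ → 67
ticket_id=6: ✓ → 54
ticket_id=7: ✓ → 10
ticket_id=8: ✗
ticket_id=9: ✗
ticket_id=10: ✗
ticket_id=11: ✓ → 18
ticket_id=12: ✗
age_days_sum = 77 + 36 + 67 + 54 + 10 + 18 = 262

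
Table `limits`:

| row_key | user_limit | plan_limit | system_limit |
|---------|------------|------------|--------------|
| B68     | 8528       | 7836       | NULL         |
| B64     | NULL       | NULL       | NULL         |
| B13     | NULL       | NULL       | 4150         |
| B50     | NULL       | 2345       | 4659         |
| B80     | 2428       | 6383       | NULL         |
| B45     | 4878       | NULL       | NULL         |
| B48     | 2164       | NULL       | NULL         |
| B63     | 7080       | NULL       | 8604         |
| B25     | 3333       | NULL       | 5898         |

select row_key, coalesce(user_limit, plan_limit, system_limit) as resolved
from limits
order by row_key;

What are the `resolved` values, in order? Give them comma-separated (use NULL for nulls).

row_key=B13: user_limit=NULL, plan_limit=NULL, system_limit=4150 → 4150
row_key=B25: user_limit=3333 → 3333
row_key=B45: user_limit=4878 → 4878
row_key=B48: user_limit=2164 → 2164
row_key=B50: user_limit=NULL, plan_limit=2345 → 2345
row_key=B63: user_limit=7080 → 7080
row_key=B64: user_limit=NULL, plan_limit=NULL, system_limit=NULL (all NULL) → NULL
row_key=B68: user_limit=8528 → 8528
row_key=B80: user_limit=2428 → 2428

4150, 3333, 4878, 2164, 2345, 7080, NULL, 8528, 2428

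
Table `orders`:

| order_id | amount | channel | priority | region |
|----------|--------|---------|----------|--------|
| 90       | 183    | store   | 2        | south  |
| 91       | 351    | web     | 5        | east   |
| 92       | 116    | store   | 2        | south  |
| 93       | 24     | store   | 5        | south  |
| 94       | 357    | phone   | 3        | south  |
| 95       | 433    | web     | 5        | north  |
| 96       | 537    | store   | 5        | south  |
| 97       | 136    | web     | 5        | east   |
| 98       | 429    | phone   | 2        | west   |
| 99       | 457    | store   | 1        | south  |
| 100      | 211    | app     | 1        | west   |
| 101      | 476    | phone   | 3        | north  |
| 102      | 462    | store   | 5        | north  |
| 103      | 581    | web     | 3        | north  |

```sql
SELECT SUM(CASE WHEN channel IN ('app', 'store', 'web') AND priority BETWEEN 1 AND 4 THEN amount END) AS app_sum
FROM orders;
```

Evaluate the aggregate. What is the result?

1548

order_id=90: ✓ → 183
order_id=91: ✗
order_id=92: ✓ → 116
order_id=93: ✗
order_id=94: ✗
order_id=95: ✗
order_id=96: ✗
order_id=97: ✗
order_id=98: ✗
order_id=99: ✓ → 457
order_id=100: ✓ → 211
order_id=101: ✗
order_id=102: ✗
order_id=103: ✓ → 581
app_sum = 183 + 116 + 457 + 211 + 581 = 1548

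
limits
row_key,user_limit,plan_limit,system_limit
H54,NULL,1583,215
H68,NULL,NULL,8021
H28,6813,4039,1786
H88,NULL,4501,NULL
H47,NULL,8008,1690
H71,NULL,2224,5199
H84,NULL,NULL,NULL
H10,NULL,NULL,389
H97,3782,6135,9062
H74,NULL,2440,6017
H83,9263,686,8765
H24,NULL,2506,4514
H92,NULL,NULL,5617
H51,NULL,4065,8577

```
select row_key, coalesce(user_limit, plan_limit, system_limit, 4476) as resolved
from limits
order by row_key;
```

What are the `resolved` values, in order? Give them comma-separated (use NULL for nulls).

389, 2506, 6813, 8008, 4065, 1583, 8021, 2224, 2440, 9263, 4476, 4501, 5617, 3782

row_key=H10: user_limit=NULL, plan_limit=NULL, system_limit=389 → 389
row_key=H24: user_limit=NULL, plan_limit=2506 → 2506
row_key=H28: user_limit=6813 → 6813
row_key=H47: user_limit=NULL, plan_limit=8008 → 8008
row_key=H51: user_limit=NULL, plan_limit=4065 → 4065
row_key=H54: user_limit=NULL, plan_limit=1583 → 1583
row_key=H68: user_limit=NULL, plan_limit=NULL, system_limit=8021 → 8021
row_key=H71: user_limit=NULL, plan_limit=2224 → 2224
row_key=H74: user_limit=NULL, plan_limit=2440 → 2440
row_key=H83: user_limit=9263 → 9263
row_key=H84: user_limit=NULL, plan_limit=NULL, system_limit=NULL, → literal 4476 → 4476
row_key=H88: user_limit=NULL, plan_limit=4501 → 4501
row_key=H92: user_limit=NULL, plan_limit=NULL, system_limit=5617 → 5617
row_key=H97: user_limit=3782 → 3782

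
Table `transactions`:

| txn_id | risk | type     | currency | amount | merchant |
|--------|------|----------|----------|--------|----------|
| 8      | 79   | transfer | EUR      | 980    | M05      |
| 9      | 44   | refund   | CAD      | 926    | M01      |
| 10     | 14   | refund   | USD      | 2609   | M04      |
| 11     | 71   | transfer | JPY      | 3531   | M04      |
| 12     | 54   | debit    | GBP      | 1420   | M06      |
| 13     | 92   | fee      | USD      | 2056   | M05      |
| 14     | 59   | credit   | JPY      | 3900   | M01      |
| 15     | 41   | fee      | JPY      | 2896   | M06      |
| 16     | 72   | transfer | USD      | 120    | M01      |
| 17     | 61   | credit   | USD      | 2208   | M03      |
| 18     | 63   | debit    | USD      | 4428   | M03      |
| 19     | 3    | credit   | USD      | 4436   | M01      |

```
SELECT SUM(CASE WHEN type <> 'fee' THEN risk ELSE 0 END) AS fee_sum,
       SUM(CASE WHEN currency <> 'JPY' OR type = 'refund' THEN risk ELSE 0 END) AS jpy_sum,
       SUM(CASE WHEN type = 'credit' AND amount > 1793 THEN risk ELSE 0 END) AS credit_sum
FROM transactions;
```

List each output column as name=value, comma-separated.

[fee_sum: type <> 'fee']
txn_id=8: ✓ → 79
txn_id=9: ✓ → 44
txn_id=10: ✓ → 14
txn_id=11: ✓ → 71
txn_id=12: ✓ → 54
txn_id=13: ✗
txn_id=14: ✓ → 59
txn_id=15: ✗
txn_id=16: ✓ → 72
txn_id=17: ✓ → 61
txn_id=18: ✓ → 63
txn_id=19: ✓ → 3
fee_sum = 79 + 44 + 14 + 71 + 54 + 59 + 72 + 61 + 63 + 3 = 520
—
[jpy_sum: currency <> 'JPY' OR type = 'refund']
txn_id=8: ✓ → 79
txn_id=9: ✓ → 44
txn_id=10: ✓ → 14
txn_id=11: ✗
txn_id=12: ✓ → 54
txn_id=13: ✓ → 92
txn_id=14: ✗
txn_id=15: ✗
txn_id=16: ✓ → 72
txn_id=17: ✓ → 61
txn_id=18: ✓ → 63
txn_id=19: ✓ → 3
jpy_sum = 79 + 44 + 14 + 54 + 92 + 72 + 61 + 63 + 3 = 482
—
[credit_sum: type = 'credit' AND amount > 1793]
txn_id=8: ✗
txn_id=9: ✗
txn_id=10: ✗
txn_id=11: ✗
txn_id=12: ✗
txn_id=13: ✗
txn_id=14: ✓ → 59
txn_id=15: ✗
txn_id=16: ✗
txn_id=17: ✓ → 61
txn_id=18: ✗
txn_id=19: ✓ → 3
credit_sum = 59 + 61 + 3 = 123

fee_sum=520, jpy_sum=482, credit_sum=123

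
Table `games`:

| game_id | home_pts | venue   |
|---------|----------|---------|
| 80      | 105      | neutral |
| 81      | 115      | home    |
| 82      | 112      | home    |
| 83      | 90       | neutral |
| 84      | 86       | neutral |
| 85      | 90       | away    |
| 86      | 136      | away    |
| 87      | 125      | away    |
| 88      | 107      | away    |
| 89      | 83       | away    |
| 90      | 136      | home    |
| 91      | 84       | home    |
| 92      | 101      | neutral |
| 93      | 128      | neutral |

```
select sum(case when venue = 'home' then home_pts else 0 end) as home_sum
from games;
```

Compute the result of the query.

447

game_id=80: ✗
game_id=81: ✓ → 115
game_id=82: ✓ → 112
game_id=83: ✗
game_id=84: ✗
game_id=85: ✗
game_id=86: ✗
game_id=87: ✗
game_id=88: ✗
game_id=89: ✗
game_id=90: ✓ → 136
game_id=91: ✓ → 84
game_id=92: ✗
game_id=93: ✗
home_sum = 115 + 112 + 136 + 84 = 447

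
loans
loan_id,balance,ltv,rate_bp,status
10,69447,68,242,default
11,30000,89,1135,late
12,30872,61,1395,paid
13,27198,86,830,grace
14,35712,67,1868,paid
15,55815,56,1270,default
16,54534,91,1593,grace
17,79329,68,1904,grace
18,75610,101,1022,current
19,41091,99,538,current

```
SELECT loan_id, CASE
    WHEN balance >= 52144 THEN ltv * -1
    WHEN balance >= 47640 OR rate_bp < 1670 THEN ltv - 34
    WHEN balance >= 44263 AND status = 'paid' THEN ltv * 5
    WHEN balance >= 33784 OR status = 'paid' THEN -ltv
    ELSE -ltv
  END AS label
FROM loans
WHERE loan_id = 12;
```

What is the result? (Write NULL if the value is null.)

27

loan_id = 12: balance=30872, ltv=61, rate_bp=1395, status=paid.
balance >= 52144 → false
balance >= 47640 OR rate_bp < 1670 → true → 27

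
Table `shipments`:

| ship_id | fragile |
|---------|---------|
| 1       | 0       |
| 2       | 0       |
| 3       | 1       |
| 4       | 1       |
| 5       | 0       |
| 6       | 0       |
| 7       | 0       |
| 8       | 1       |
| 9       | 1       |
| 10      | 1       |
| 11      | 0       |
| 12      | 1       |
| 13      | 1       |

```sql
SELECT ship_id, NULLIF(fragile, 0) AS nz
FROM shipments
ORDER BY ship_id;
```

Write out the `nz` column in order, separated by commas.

NULL, NULL, 1, 1, NULL, NULL, NULL, 1, 1, 1, NULL, 1, 1

ship_id=1: fragile=0 vs 0: equal → NULL
ship_id=2: fragile=0 vs 0: equal → NULL
ship_id=3: fragile=1 vs 0: differ → 1
ship_id=4: fragile=1 vs 0: differ → 1
ship_id=5: fragile=0 vs 0: equal → NULL
ship_id=6: fragile=0 vs 0: equal → NULL
ship_id=7: fragile=0 vs 0: equal → NULL
ship_id=8: fragile=1 vs 0: differ → 1
ship_id=9: fragile=1 vs 0: differ → 1
ship_id=10: fragile=1 vs 0: differ → 1
ship_id=11: fragile=0 vs 0: equal → NULL
ship_id=12: fragile=1 vs 0: differ → 1
ship_id=13: fragile=1 vs 0: differ → 1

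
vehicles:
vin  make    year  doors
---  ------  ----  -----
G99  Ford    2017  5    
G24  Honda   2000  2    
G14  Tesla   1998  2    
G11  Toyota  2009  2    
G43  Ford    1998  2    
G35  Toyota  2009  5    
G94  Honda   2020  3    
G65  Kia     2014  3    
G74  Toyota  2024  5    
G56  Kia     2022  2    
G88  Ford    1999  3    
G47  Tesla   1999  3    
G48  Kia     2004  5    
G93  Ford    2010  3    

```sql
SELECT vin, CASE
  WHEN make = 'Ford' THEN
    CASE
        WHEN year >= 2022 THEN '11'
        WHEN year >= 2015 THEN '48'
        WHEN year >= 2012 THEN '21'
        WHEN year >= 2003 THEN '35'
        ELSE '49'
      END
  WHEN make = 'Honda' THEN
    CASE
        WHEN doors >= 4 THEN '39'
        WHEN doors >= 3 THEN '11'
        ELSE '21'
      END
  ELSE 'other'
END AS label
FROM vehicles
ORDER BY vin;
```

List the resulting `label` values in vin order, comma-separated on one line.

other, other, 21, other, 49, other, other, other, other, other, 49, 35, 11, 48

vin=G11: make='Toyota' → outer ELSE → other
vin=G14: make='Tesla' → outer ELSE → other
vin=G24: make='Honda' → inner[ELSE] → 21
vin=G35: make='Toyota' → outer ELSE → other
vin=G43: make='Ford' → inner[ELSE] → 49
vin=G47: make='Tesla' → outer ELSE → other
vin=G48: make='Kia' → outer ELSE → other
vin=G56: make='Kia' → outer ELSE → other
vin=G65: make='Kia' → outer ELSE → other
vin=G74: make='Toyota' → outer ELSE → other
vin=G88: make='Ford' → inner[ELSE] → 49
vin=G93: make='Ford' → inner[year >= 2003] → 35
vin=G94: make='Honda' → inner[doors >= 3] → 11
vin=G99: make='Ford' → inner[year >= 2015] → 48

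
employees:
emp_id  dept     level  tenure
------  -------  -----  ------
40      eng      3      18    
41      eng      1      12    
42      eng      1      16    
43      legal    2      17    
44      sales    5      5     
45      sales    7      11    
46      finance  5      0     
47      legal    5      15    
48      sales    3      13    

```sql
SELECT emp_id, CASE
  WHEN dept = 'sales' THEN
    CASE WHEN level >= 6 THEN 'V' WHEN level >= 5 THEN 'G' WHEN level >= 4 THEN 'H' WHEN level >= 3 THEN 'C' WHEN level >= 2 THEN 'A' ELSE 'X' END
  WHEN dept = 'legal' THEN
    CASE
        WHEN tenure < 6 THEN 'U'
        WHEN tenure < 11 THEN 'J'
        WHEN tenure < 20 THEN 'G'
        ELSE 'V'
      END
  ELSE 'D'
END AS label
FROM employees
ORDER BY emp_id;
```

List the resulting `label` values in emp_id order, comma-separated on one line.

D, D, D, G, G, V, D, G, C

emp_id=40: dept='eng' → outer ELSE → D
emp_id=41: dept='eng' → outer ELSE → D
emp_id=42: dept='eng' → outer ELSE → D
emp_id=43: dept='legal' → inner[tenure < 20] → G
emp_id=44: dept='sales' → inner[level >= 5] → G
emp_id=45: dept='sales' → inner[level >= 6] → V
emp_id=46: dept='finance' → outer ELSE → D
emp_id=47: dept='legal' → inner[tenure < 20] → G
emp_id=48: dept='sales' → inner[level >= 3] → C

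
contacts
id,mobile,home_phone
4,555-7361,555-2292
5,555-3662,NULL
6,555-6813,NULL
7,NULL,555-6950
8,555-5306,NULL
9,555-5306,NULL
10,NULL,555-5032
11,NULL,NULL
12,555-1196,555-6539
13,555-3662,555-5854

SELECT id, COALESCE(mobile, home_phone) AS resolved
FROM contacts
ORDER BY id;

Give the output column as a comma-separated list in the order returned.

id=4: mobile=555-7361 → 555-7361
id=5: mobile=555-3662 → 555-3662
id=6: mobile=555-6813 → 555-6813
id=7: mobile=NULL, home_phone=555-6950 → 555-6950
id=8: mobile=555-5306 → 555-5306
id=9: mobile=555-5306 → 555-5306
id=10: mobile=NULL, home_phone=555-5032 → 555-5032
id=11: mobile=NULL, home_phone=NULL (all NULL) → NULL
id=12: mobile=555-1196 → 555-1196
id=13: mobile=555-3662 → 555-3662

555-7361, 555-3662, 555-6813, 555-6950, 555-5306, 555-5306, 555-5032, NULL, 555-1196, 555-3662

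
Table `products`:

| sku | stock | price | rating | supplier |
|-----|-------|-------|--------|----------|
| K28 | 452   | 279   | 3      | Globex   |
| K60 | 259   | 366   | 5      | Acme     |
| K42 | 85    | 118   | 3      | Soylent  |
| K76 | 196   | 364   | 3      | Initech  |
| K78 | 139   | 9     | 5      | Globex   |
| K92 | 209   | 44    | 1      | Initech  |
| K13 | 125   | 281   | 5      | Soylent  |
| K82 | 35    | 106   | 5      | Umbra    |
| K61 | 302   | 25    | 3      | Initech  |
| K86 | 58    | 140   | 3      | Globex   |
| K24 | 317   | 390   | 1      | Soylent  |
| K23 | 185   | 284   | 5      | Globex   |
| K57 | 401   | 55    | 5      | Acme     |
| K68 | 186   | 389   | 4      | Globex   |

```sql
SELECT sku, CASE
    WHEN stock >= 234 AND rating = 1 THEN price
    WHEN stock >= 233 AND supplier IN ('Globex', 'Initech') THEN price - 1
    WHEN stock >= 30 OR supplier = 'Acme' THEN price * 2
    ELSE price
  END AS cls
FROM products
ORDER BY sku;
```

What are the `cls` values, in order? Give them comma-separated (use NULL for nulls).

562, 568, 390, 278, 236, 110, 732, 24, 778, 728, 18, 212, 280, 88

sku=K13: stock >= 30 OR supplier = 'Acme' → 562
sku=K23: stock >= 30 OR supplier = 'Acme' → 568
sku=K24: stock >= 234 AND rating = 1 → 390
sku=K28: stock >= 233 AND supplier IN ('Globex', 'Initech') → 278
sku=K42: stock >= 30 OR supplier = 'Acme' → 236
sku=K57: stock >= 30 OR supplier = 'Acme' → 110
sku=K60: stock >= 30 OR supplier = 'Acme' → 732
sku=K61: stock >= 233 AND supplier IN ('Globex', 'Initech') → 24
sku=K68: stock >= 30 OR supplier = 'Acme' → 778
sku=K76: stock >= 30 OR supplier = 'Acme' → 728
sku=K78: stock >= 30 OR supplier = 'Acme' → 18
sku=K82: stock >= 30 OR supplier = 'Acme' → 212
sku=K86: stock >= 30 OR supplier = 'Acme' → 280
sku=K92: stock >= 30 OR supplier = 'Acme' → 88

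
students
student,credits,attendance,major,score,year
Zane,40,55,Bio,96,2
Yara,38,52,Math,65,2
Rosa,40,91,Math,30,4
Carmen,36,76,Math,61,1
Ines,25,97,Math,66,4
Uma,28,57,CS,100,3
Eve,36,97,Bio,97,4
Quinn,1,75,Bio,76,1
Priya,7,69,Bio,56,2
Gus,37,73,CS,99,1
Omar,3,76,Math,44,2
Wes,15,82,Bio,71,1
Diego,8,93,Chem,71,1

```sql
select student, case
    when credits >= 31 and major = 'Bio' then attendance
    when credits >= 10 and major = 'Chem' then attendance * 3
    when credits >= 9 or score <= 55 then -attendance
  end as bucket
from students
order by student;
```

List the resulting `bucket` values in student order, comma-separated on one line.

-76, NULL, 97, -73, -97, -76, NULL, NULL, -91, -57, -82, -52, 55

student=Carmen: credits >= 9 or score <= 55 → -76
student=Diego: (no match → NULL) → NULL
student=Eve: credits >= 31 and major = 'Bio' → 97
student=Gus: credits >= 9 or score <= 55 → -73
student=Ines: credits >= 9 or score <= 55 → -97
student=Omar: credits >= 9 or score <= 55 → -76
student=Priya: (no match → NULL) → NULL
student=Quinn: (no match → NULL) → NULL
student=Rosa: credits >= 9 or score <= 55 → -91
student=Uma: credits >= 9 or score <= 55 → -57
student=Wes: credits >= 9 or score <= 55 → -82
student=Yara: credits >= 9 or score <= 55 → -52
student=Zane: credits >= 31 and major = 'Bio' → 55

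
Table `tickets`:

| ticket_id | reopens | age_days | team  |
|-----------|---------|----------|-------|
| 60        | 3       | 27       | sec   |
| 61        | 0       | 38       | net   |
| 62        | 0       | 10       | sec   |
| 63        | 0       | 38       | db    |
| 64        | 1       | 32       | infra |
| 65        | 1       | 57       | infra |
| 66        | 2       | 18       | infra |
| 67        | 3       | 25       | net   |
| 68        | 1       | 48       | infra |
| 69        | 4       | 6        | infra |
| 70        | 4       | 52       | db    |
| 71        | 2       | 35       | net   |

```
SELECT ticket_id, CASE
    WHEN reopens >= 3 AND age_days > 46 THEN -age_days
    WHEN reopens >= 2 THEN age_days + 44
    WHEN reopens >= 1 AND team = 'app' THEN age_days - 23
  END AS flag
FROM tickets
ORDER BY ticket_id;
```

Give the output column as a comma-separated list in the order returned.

71, NULL, NULL, NULL, NULL, NULL, 62, 69, NULL, 50, -52, 79

ticket_id=60: reopens >= 2 → 71
ticket_id=61: (no match → NULL) → NULL
ticket_id=62: (no match → NULL) → NULL
ticket_id=63: (no match → NULL) → NULL
ticket_id=64: (no match → NULL) → NULL
ticket_id=65: (no match → NULL) → NULL
ticket_id=66: reopens >= 2 → 62
ticket_id=67: reopens >= 2 → 69
ticket_id=68: (no match → NULL) → NULL
ticket_id=69: reopens >= 2 → 50
ticket_id=70: reopens >= 3 AND age_days > 46 → -52
ticket_id=71: reopens >= 2 → 79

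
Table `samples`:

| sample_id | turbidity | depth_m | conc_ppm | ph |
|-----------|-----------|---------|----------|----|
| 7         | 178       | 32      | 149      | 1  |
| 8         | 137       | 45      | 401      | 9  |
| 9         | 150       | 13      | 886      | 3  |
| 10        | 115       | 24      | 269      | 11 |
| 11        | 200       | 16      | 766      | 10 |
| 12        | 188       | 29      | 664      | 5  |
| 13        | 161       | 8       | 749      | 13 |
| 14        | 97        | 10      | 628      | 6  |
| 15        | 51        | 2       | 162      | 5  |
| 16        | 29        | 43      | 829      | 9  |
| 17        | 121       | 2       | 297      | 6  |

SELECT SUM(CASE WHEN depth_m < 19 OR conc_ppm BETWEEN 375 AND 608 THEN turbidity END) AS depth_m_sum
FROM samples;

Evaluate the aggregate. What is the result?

917

sample_id=7: ✗
sample_id=8: ✓ → 137
sample_id=9: ✓ → 150
sample_id=10: ✗
sample_id=11: ✓ → 200
sample_id=12: ✗
sample_id=13: ✓ → 161
sample_id=14: ✓ → 97
sample_id=15: ✓ → 51
sample_id=16: ✗
sample_id=17: ✓ → 121
depth_m_sum = 137 + 150 + 200 + 161 + 97 + 51 + 121 = 917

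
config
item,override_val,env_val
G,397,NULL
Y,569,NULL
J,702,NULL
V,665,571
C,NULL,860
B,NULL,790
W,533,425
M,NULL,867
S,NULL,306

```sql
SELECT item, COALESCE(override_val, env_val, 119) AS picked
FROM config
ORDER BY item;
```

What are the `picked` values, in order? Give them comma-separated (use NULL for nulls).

790, 860, 397, 702, 867, 306, 665, 533, 569

item=B: override_val=NULL, env_val=790 → 790
item=C: override_val=NULL, env_val=860 → 860
item=G: override_val=397 → 397
item=J: override_val=702 → 702
item=M: override_val=NULL, env_val=867 → 867
item=S: override_val=NULL, env_val=306 → 306
item=V: override_val=665 → 665
item=W: override_val=533 → 533
item=Y: override_val=569 → 569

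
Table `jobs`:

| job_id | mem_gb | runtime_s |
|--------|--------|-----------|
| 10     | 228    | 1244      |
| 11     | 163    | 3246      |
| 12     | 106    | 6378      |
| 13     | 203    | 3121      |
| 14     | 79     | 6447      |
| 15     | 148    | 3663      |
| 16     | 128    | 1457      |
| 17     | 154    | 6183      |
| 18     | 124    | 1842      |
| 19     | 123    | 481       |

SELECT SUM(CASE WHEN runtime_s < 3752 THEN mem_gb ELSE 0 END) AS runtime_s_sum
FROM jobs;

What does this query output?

job_id=10: ✓ → 228
job_id=11: ✓ → 163
job_id=12: ✗
job_id=13: ✓ → 203
job_id=14: ✗
job_id=15: ✓ → 148
job_id=16: ✓ → 128
job_id=17: ✗
job_id=18: ✓ → 124
job_id=19: ✓ → 123
runtime_s_sum = 228 + 163 + 203 + 148 + 128 + 124 + 123 = 1117

1117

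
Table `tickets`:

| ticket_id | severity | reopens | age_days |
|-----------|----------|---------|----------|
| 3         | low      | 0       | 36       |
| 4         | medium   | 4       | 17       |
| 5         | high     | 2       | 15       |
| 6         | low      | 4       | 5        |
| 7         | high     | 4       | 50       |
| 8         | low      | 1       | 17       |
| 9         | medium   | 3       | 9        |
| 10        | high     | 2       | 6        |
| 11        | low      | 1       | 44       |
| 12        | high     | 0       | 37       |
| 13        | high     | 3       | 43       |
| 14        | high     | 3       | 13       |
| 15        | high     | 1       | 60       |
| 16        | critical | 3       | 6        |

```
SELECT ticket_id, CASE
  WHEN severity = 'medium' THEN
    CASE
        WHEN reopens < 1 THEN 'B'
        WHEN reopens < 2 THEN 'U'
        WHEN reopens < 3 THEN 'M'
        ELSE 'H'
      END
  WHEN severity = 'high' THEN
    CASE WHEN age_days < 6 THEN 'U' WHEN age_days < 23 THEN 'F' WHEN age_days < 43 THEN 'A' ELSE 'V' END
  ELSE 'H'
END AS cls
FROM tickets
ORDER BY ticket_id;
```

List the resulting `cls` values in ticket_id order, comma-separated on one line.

H, H, F, H, V, H, H, F, H, A, V, F, V, H

ticket_id=3: severity='low' → outer ELSE → H
ticket_id=4: severity='medium' → inner[ELSE] → H
ticket_id=5: severity='high' → inner[age_days < 23] → F
ticket_id=6: severity='low' → outer ELSE → H
ticket_id=7: severity='high' → inner[ELSE] → V
ticket_id=8: severity='low' → outer ELSE → H
ticket_id=9: severity='medium' → inner[ELSE] → H
ticket_id=10: severity='high' → inner[age_days < 23] → F
ticket_id=11: severity='low' → outer ELSE → H
ticket_id=12: severity='high' → inner[age_days < 43] → A
ticket_id=13: severity='high' → inner[ELSE] → V
ticket_id=14: severity='high' → inner[age_days < 23] → F
ticket_id=15: severity='high' → inner[ELSE] → V
ticket_id=16: severity='critical' → outer ELSE → H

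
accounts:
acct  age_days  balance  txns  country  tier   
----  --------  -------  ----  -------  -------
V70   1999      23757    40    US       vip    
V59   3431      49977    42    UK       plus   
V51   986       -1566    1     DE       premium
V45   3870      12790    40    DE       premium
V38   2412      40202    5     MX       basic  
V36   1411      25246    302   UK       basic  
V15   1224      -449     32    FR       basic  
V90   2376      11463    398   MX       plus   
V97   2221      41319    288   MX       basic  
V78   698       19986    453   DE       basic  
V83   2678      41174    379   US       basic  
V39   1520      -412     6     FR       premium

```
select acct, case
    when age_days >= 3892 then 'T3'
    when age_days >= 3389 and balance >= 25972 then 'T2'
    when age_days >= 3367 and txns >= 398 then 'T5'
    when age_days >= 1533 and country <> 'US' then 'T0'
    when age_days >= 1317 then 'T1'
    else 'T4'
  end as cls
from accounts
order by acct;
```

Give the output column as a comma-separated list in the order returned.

T4, T1, T0, T1, T0, T4, T2, T1, T4, T1, T0, T0

acct=V15: ELSE → T4
acct=V36: age_days >= 1317 → T1
acct=V38: age_days >= 1533 and country <> 'US' → T0
acct=V39: age_days >= 1317 → T1
acct=V45: age_days >= 1533 and country <> 'US' → T0
acct=V51: ELSE → T4
acct=V59: age_days >= 3389 and balance >= 25972 → T2
acct=V70: age_days >= 1317 → T1
acct=V78: ELSE → T4
acct=V83: age_days >= 1317 → T1
acct=V90: age_days >= 1533 and country <> 'US' → T0
acct=V97: age_days >= 1533 and country <> 'US' → T0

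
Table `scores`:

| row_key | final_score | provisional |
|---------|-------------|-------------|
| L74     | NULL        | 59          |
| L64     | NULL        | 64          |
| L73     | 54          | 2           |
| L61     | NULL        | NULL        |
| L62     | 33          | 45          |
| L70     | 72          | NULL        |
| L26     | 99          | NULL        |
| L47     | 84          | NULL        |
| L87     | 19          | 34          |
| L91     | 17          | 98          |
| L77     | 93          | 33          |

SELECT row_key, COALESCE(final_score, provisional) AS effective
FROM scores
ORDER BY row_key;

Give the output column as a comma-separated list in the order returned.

99, 84, NULL, 33, 64, 72, 54, 59, 93, 19, 17

row_key=L26: final_score=99 → 99
row_key=L47: final_score=84 → 84
row_key=L61: final_score=NULL, provisional=NULL (all NULL) → NULL
row_key=L62: final_score=33 → 33
row_key=L64: final_score=NULL, provisional=64 → 64
row_key=L70: final_score=72 → 72
row_key=L73: final_score=54 → 54
row_key=L74: final_score=NULL, provisional=59 → 59
row_key=L77: final_score=93 → 93
row_key=L87: final_score=19 → 19
row_key=L91: final_score=17 → 17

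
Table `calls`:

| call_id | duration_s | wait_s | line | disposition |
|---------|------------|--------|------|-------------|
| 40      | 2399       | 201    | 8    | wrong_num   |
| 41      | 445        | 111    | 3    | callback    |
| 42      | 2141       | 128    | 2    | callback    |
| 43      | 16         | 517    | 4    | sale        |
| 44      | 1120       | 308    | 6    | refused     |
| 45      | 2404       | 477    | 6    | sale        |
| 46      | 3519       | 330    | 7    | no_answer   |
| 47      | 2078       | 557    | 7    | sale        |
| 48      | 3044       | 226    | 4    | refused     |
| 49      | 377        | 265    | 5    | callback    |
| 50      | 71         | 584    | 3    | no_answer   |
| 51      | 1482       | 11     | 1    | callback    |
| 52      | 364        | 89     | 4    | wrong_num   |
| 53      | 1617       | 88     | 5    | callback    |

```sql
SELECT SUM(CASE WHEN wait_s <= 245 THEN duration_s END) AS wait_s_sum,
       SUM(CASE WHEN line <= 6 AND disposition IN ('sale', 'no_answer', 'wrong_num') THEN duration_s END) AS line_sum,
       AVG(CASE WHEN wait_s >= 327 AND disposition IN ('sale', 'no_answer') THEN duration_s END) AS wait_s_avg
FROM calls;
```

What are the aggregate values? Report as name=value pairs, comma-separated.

[wait_s_sum: wait_s <= 245]
call_id=40: ✓ → 2399
call_id=41: ✓ → 445
call_id=42: ✓ → 2141
call_id=43: ✗
call_id=44: ✗
call_id=45: ✗
call_id=46: ✗
call_id=47: ✗
call_id=48: ✓ → 3044
call_id=49: ✗
call_id=50: ✗
call_id=51: ✓ → 1482
call_id=52: ✓ → 364
call_id=53: ✓ → 1617
wait_s_sum = 2399 + 445 + 2141 + 3044 + 1482 + 364 + 1617 = 11492
—
[line_sum: line <= 6 AND disposition IN ('sale', 'no_answer', 'wrong_num')]
call_id=40: ✗
call_id=41: ✗
call_id=42: ✗
call_id=43: ✓ → 16
call_id=44: ✗
call_id=45: ✓ → 2404
call_id=46: ✗
call_id=47: ✗
call_id=48: ✗
call_id=49: ✗
call_id=50: ✓ → 71
call_id=51: ✗
call_id=52: ✓ → 364
call_id=53: ✗
line_sum = 16 + 2404 + 71 + 364 = 2855
—
[wait_s_avg: wait_s >= 327 AND disposition IN ('sale', 'no_answer')]
call_id=40: ✗
call_id=41: ✗
call_id=42: ✗
call_id=43: ✓ → 16
call_id=44: ✗
call_id=45: ✓ → 2404
call_id=46: ✓ → 3519
call_id=47: ✓ → 2078
call_id=48: ✗
call_id=49: ✗
call_id=50: ✓ → 71
call_id=51: ✗
call_id=52: ✗
call_id=53: ✗
wait_s_avg = (16 + 2404 + 3519 + 2078 + 71) / 5 = 1617.6

wait_s_sum=11492, line_sum=2855, wait_s_avg=1617.6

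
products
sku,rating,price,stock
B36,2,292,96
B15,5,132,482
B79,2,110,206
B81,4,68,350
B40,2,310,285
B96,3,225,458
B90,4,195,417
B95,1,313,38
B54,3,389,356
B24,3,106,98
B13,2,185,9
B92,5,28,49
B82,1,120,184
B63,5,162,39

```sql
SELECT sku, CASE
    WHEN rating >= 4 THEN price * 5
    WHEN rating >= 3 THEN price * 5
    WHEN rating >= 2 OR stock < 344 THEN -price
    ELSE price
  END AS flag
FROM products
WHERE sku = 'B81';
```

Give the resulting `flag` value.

sku = B81: rating=4, price=68, stock=350.
rating >= 4 → true → 340

340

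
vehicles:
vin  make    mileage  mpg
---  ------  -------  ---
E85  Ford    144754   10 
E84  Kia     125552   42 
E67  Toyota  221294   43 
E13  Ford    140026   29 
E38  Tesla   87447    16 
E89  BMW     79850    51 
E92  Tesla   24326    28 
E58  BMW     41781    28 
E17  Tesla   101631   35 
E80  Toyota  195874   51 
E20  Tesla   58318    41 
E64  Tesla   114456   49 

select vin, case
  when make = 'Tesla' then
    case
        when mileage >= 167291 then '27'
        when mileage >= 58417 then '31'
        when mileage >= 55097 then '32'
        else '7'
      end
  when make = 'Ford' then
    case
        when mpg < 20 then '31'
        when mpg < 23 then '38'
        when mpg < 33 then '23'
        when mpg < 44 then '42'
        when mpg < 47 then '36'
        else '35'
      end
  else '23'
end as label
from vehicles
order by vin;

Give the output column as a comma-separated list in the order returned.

23, 31, 32, 31, 23, 31, 23, 23, 23, 31, 23, 7

vin=E13: make='Ford' → inner[mpg < 33] → 23
vin=E17: make='Tesla' → inner[mileage >= 58417] → 31
vin=E20: make='Tesla' → inner[mileage >= 55097] → 32
vin=E38: make='Tesla' → inner[mileage >= 58417] → 31
vin=E58: make='BMW' → outer ELSE → 23
vin=E64: make='Tesla' → inner[mileage >= 58417] → 31
vin=E67: make='Toyota' → outer ELSE → 23
vin=E80: make='Toyota' → outer ELSE → 23
vin=E84: make='Kia' → outer ELSE → 23
vin=E85: make='Ford' → inner[mpg < 20] → 31
vin=E89: make='BMW' → outer ELSE → 23
vin=E92: make='Tesla' → inner[ELSE] → 7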